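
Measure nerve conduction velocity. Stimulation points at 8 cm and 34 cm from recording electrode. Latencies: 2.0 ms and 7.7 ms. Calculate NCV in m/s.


Distance = (34 - 8) / 100 = 0.26 m
dt = (7.7 - 2.0) / 1000 = 0.0057 s
NCV = dist / dt = 45.61 m/s


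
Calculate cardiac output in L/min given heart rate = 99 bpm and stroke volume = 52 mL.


CO = HR * SV
CO = 99 * 52 / 1000
CO = 5.148 L/min


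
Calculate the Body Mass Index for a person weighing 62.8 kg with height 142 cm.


BMI = weight / height^2
height = 142 cm = 1.42 m
BMI = 62.8 / 1.42^2
BMI = 31.14 kg/m^2


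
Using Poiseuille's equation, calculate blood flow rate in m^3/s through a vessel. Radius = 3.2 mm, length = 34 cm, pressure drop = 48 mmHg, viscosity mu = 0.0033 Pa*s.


Q = pi*r^4*dP / (8*mu*L)
r = 0.0032 m, L = 0.34 m
dP = 48 mmHg = 6399.456 Pa
Q = 2.3486e-04 m^3/s


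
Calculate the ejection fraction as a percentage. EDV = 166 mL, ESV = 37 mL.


SV = EDV - ESV = 166 - 37 = 129 mL
EF = SV/EDV * 100 = 129/166 * 100
EF = 77.71%


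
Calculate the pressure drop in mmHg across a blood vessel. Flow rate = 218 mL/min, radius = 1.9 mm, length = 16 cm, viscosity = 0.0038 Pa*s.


dP = 8*mu*L*Q / (pi*r^4)
Q = 218 mL/min = 3.63333e-06 m^3/s
dP = 431.652 Pa = 431.652 / 133.322 mmHg = 3.238 mmHg


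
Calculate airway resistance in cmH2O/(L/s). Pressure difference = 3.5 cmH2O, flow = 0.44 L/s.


R = dP / flow
R = 3.5 / 0.44
R = 7.955 cmH2O/(L/s)


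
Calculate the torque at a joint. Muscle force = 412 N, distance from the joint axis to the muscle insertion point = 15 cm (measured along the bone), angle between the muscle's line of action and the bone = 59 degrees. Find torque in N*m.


Torque = F * d * sin(theta)   (moment arm = d*sin(theta))
d = 15 cm = 0.15 m
Torque = 412 * 0.15 * sin(59)
Torque = 52.97 N*m


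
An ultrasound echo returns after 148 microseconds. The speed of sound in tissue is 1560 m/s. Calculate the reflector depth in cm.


depth = c * t / 2
t = 148 us = 1.4800e-04 s
depth = 1560 * 1.4800e-04 / 2
depth = 0.11544 m = 11.544 cm


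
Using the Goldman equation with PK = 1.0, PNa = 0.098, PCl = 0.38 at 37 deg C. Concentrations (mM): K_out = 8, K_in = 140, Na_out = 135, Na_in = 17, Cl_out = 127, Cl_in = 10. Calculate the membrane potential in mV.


Vm = (RT/F)*ln((PK*Ko + PNa*Nao + PCl*Cli)/(PK*Ki + PNa*Nai + PCl*Clo))
Numer = 25.03, Denom = 189.926
Vm = -54.16 mV


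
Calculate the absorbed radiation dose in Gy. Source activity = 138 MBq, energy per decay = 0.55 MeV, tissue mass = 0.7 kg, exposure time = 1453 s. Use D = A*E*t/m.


A = 138 MBq = 1.3800e+08 Bq
E = 0.55 MeV = 8.811e-14 J
D = A*E*t/m = 1.3800e+08*8.811e-14*1453/0.7
D = 0.02524 Gy


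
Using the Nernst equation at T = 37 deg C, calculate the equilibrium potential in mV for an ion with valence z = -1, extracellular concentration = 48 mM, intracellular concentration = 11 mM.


E = (RT/(zF)) * ln(C_out/C_in)
T = 37 + 273.15 = 310.15 K
E = (8.314 * 310.15 / (-1 * 96485)) * ln(48/11)
E = -39.37 mV


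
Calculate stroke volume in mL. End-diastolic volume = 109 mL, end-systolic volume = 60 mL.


SV = EDV - ESV
SV = 109 - 60
SV = 49 mL


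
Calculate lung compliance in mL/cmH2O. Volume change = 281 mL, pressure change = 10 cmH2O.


C = dV / dP
C = 281 / 10
C = 28.1 mL/cmH2O


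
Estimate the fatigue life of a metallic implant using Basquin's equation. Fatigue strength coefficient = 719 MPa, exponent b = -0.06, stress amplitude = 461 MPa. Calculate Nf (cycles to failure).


sigma_a = sigma_f' * (2Nf)^b
2Nf = (sigma_a/sigma_f')^(1/b)
2Nf = (461/719)^(1/-0.06)
2Nf = 1648.6663
Nf = 824.3


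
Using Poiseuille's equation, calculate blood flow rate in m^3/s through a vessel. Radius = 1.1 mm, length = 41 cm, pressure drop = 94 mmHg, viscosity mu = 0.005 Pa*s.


Q = pi*r^4*dP / (8*mu*L)
r = 0.0011 m, L = 0.41 m
dP = 94 mmHg = 12532.268 Pa
Q = 3.5148e-06 m^3/s


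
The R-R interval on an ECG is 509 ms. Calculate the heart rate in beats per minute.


HR = 60 / RR_interval(s)
RR = 509 ms = 0.509 s
HR = 60 / 0.509 = 117.9 bpm


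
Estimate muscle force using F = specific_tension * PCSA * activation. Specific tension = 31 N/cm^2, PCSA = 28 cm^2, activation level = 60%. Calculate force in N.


F = sigma * PCSA * activation
F = 31 * 28 * 0.6
F = 520.8 N


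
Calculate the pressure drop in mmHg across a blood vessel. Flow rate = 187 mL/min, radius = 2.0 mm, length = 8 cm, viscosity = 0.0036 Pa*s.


dP = 8*mu*L*Q / (pi*r^4)
Q = 187 mL/min = 3.11667e-06 m^3/s
dP = 142.858 Pa = 142.858 / 133.322 mmHg = 1.072 mmHg


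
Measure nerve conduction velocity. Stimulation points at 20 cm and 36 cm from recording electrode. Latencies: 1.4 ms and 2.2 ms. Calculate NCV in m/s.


Distance = (36 - 20) / 100 = 0.16 m
dt = (2.2 - 1.4) / 1000 = 8.0000e-04 s
NCV = dist / dt = 200 m/s


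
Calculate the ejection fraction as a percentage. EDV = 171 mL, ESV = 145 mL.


SV = EDV - ESV = 171 - 145 = 26 mL
EF = SV/EDV * 100 = 26/171 * 100
EF = 15.2%


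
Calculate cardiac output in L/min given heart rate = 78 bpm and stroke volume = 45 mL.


CO = HR * SV
CO = 78 * 45 / 1000
CO = 3.51 L/min


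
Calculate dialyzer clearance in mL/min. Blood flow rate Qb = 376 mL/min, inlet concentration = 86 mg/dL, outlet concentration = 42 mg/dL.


K = Qb * (Cb_in - Cb_out) / Cb_in
K = 376 * (86 - 42) / 86
K = 192.4 mL/min


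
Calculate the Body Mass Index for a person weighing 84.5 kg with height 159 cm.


BMI = weight / height^2
height = 159 cm = 1.59 m
BMI = 84.5 / 1.59^2
BMI = 33.42 kg/m^2


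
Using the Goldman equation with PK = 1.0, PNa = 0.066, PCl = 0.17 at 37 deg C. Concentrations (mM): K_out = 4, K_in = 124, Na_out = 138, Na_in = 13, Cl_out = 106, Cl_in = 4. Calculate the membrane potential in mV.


Vm = (RT/F)*ln((PK*Ko + PNa*Nao + PCl*Cli)/(PK*Ki + PNa*Nai + PCl*Clo))
Numer = 13.788, Denom = 142.878
Vm = -62.49 mV


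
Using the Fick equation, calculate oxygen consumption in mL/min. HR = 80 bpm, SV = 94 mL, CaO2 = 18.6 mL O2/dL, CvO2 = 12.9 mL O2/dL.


CO = HR*SV = 80*94/1000 = 7.52 L/min
a-v O2 diff = 18.6 - 12.9 = 5.7 mL/dL
VO2 = CO * (CaO2-CvO2) * 10 dL/L
VO2 = 7.52 * 5.7 * 10
VO2 = 428.6 mL/min


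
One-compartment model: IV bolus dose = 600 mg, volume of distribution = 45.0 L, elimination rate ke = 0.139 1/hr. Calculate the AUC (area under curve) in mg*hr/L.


C0 = Dose/Vd = 600/45.0 = 13.3333 mg/L
AUC = C0/ke = 13.3333/0.139
AUC = 95.92 mg*hr/L


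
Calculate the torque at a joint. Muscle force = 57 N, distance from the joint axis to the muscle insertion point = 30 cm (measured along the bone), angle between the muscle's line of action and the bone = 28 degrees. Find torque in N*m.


Torque = F * d * sin(theta)   (moment arm = d*sin(theta))
d = 30 cm = 0.3 m
Torque = 57 * 0.3 * sin(28)
Torque = 8.028 N*m


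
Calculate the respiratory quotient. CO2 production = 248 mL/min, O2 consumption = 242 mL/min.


RQ = VCO2 / VO2
RQ = 248 / 242
RQ = 1.025


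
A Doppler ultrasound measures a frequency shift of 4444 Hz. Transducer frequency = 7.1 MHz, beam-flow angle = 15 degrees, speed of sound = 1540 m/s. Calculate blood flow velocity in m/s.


v = fd * c / (2 * f0 * cos(theta))
v = 4444 * 1540 / (2 * 7.1000e+06 * cos(15))
v = 0.499 m/s


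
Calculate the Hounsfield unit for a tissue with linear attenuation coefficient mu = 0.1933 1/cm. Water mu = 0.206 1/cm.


HU = ((mu_tissue - mu_water) / mu_water) * 1000
HU = ((0.1933 - 0.206) / 0.206) * 1000
HU = -61.65


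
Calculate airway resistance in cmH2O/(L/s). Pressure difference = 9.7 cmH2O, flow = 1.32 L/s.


R = dP / flow
R = 9.7 / 1.32
R = 7.348 cmH2O/(L/s)


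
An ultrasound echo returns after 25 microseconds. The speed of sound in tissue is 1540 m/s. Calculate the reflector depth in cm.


depth = c * t / 2
t = 25 us = 2.5000e-05 s
depth = 1540 * 2.5000e-05 / 2
depth = 0.01925 m = 1.925 cm


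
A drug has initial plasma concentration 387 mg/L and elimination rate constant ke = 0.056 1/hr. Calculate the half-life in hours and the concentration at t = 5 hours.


t_half = ln(2) / ke = 0.693147 / 0.056 = 12.38 hr
C(t) = C0 * exp(-ke*t) = 387 * exp(-0.056*5)
C(5) = 292.5 mg/L


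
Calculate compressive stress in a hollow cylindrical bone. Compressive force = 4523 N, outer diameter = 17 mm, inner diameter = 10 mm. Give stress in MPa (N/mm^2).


A = pi*(r_o^2 - r_i^2)
r_o = 8.5 mm, r_i = 5 mm
A = 148.44 mm^2
sigma = F/A = 4523 / 148.44
sigma = 30.47 MPa


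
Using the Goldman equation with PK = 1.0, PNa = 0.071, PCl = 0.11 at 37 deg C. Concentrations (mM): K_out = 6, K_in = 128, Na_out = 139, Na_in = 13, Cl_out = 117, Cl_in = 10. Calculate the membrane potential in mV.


Vm = (RT/F)*ln((PK*Ko + PNa*Nao + PCl*Cli)/(PK*Ki + PNa*Nai + PCl*Clo))
Numer = 16.969, Denom = 141.793
Vm = -56.74 mV


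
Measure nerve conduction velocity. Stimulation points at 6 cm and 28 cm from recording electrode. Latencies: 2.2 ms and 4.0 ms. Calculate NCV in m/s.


Distance = (28 - 6) / 100 = 0.22 m
dt = (4.0 - 2.2) / 1000 = 0.0018 s
NCV = dist / dt = 122.2 m/s


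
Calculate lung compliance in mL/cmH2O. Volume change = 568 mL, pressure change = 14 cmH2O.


C = dV / dP
C = 568 / 14
C = 40.57 mL/cmH2O


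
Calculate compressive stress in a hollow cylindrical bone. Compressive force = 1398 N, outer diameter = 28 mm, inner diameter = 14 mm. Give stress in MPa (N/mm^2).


A = pi*(r_o^2 - r_i^2)
r_o = 14 mm, r_i = 7 mm
A = 461.814 mm^2
sigma = F/A = 1398 / 461.814
sigma = 3.027 MPa


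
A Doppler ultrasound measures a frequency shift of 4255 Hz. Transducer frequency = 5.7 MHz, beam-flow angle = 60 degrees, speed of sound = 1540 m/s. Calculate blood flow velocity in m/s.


v = fd * c / (2 * f0 * cos(theta))
v = 4255 * 1540 / (2 * 5.7000e+06 * cos(60))
v = 1.15 m/s


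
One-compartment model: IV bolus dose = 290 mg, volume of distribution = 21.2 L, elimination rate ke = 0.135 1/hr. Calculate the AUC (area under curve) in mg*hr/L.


C0 = Dose/Vd = 290/21.2 = 13.6792 mg/L
AUC = C0/ke = 13.6792/0.135
AUC = 101.3 mg*hr/L


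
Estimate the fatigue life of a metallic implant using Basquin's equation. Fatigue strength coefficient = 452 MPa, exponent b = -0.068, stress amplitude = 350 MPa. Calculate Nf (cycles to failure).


sigma_a = sigma_f' * (2Nf)^b
2Nf = (sigma_a/sigma_f')^(1/b)
2Nf = (350/452)^(1/-0.068)
2Nf = 42.992044
Nf = 21.5


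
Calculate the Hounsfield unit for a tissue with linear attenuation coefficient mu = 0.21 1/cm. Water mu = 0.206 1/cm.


HU = ((mu_tissue - mu_water) / mu_water) * 1000
HU = ((0.21 - 0.206) / 0.206) * 1000
HU = 19.42


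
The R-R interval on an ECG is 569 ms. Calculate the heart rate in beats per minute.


HR = 60 / RR_interval(s)
RR = 569 ms = 0.569 s
HR = 60 / 0.569 = 105.4 bpm


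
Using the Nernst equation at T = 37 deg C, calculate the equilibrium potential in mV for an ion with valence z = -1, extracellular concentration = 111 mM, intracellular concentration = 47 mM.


E = (RT/(zF)) * ln(C_out/C_in)
T = 37 + 273.15 = 310.15 K
E = (8.314 * 310.15 / (-1 * 96485)) * ln(111/47)
E = -22.97 mV


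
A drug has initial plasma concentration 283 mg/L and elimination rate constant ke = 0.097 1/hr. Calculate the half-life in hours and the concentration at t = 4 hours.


t_half = ln(2) / ke = 0.693147 / 0.097 = 7.146 hr
C(t) = C0 * exp(-ke*t) = 283 * exp(-0.097*4)
C(4) = 192 mg/L


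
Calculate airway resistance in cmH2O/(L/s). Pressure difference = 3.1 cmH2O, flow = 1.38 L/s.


R = dP / flow
R = 3.1 / 1.38
R = 2.246 cmH2O/(L/s)


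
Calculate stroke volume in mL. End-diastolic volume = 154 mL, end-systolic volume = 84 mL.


SV = EDV - ESV
SV = 154 - 84
SV = 70 mL


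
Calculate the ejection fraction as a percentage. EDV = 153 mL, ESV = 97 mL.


SV = EDV - ESV = 153 - 97 = 56 mL
EF = SV/EDV * 100 = 56/153 * 100
EF = 36.6%


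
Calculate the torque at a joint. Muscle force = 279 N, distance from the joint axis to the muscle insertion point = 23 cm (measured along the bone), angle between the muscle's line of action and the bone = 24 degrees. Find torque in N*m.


Torque = F * d * sin(theta)   (moment arm = d*sin(theta))
d = 23 cm = 0.23 m
Torque = 279 * 0.23 * sin(24)
Torque = 26.1 N*m


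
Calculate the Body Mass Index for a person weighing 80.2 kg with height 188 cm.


BMI = weight / height^2
height = 188 cm = 1.88 m
BMI = 80.2 / 1.88^2
BMI = 22.69 kg/m^2


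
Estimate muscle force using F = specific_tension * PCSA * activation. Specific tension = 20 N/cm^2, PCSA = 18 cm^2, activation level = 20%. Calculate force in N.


F = sigma * PCSA * activation
F = 20 * 18 * 0.2
F = 72 N


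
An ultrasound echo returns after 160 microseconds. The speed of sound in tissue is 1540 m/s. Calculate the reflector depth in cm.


depth = c * t / 2
t = 160 us = 1.6000e-04 s
depth = 1540 * 1.6000e-04 / 2
depth = 0.1232 m = 12.32 cm


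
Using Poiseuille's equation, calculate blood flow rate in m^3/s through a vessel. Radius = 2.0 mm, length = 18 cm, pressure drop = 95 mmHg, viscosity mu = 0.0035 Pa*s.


Q = pi*r^4*dP / (8*mu*L)
r = 0.002 m, L = 0.18 m
dP = 95 mmHg = 12665.59 Pa
Q = 1.2632e-04 m^3/s


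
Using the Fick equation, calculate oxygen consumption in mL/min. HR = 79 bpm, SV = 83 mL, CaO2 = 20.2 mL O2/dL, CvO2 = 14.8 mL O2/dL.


CO = HR*SV = 79*83/1000 = 6.557 L/min
a-v O2 diff = 20.2 - 14.8 = 5.4 mL/dL
VO2 = CO * (CaO2-CvO2) * 10 dL/L
VO2 = 6.557 * 5.4 * 10
VO2 = 354.1 mL/min


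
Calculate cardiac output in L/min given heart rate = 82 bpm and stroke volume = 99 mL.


CO = HR * SV
CO = 82 * 99 / 1000
CO = 8.118 L/min


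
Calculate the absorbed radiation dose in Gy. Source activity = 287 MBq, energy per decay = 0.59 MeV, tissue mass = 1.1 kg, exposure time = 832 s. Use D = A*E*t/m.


A = 287 MBq = 2.8700e+08 Bq
E = 0.59 MeV = 9.4518e-14 J
D = A*E*t/m = 2.8700e+08*9.4518e-14*832/1.1
D = 0.02052 Gy


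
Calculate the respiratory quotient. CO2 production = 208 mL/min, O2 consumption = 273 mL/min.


RQ = VCO2 / VO2
RQ = 208 / 273
RQ = 0.7619


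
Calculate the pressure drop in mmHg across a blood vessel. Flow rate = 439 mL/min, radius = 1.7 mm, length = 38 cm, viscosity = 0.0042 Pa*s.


dP = 8*mu*L*Q / (pi*r^4)
Q = 439 mL/min = 7.31667e-06 m^3/s
dP = 3560.33 Pa = 3560.33 / 133.322 mmHg = 26.7 mmHg


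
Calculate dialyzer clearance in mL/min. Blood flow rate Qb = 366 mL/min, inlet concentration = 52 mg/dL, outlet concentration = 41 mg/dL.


K = Qb * (Cb_in - Cb_out) / Cb_in
K = 366 * (52 - 41) / 52
K = 77.42 mL/min


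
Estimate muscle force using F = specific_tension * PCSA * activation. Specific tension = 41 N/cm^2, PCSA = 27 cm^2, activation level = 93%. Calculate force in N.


F = sigma * PCSA * activation
F = 41 * 27 * 0.93
F = 1030 N


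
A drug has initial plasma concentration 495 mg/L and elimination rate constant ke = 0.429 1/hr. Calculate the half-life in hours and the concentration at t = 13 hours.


t_half = ln(2) / ke = 0.693147 / 0.429 = 1.616 hr
C(t) = C0 * exp(-ke*t) = 495 * exp(-0.429*13)
C(13) = 1.873 mg/L


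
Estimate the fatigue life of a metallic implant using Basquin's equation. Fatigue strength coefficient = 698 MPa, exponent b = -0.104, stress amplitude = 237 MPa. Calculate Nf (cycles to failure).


sigma_a = sigma_f' * (2Nf)^b
2Nf = (sigma_a/sigma_f')^(1/b)
2Nf = (237/698)^(1/-0.104)
2Nf = 32407.458
Nf = 1.62e+04


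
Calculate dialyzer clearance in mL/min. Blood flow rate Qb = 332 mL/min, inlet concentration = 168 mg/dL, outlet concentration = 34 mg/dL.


K = Qb * (Cb_in - Cb_out) / Cb_in
K = 332 * (168 - 34) / 168
K = 264.8 mL/min


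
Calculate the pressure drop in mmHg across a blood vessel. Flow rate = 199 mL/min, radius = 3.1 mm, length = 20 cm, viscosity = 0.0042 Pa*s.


dP = 8*mu*L*Q / (pi*r^4)
Q = 199 mL/min = 3.31667e-06 m^3/s
dP = 76.8201 Pa = 76.8201 / 133.322 mmHg = 0.5762 mmHg


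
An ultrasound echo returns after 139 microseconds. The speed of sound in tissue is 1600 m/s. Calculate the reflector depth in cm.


depth = c * t / 2
t = 139 us = 1.3900e-04 s
depth = 1600 * 1.3900e-04 / 2
depth = 0.1112 m = 11.12 cm


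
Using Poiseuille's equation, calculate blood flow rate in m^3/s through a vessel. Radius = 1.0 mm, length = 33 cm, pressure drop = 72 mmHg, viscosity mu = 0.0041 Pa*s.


Q = pi*r^4*dP / (8*mu*L)
r = 0.001 m, L = 0.33 m
dP = 72 mmHg = 9599.184 Pa
Q = 2.7861e-06 m^3/s


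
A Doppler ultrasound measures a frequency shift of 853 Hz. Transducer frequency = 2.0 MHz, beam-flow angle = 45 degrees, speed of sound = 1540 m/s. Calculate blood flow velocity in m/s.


v = fd * c / (2 * f0 * cos(theta))
v = 853 * 1540 / (2 * 2.0000e+06 * cos(45))
v = 0.4644 m/s


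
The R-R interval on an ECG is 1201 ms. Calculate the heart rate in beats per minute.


HR = 60 / RR_interval(s)
RR = 1201 ms = 1.201 s
HR = 60 / 1.201 = 49.96 bpm


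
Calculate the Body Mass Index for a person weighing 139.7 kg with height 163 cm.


BMI = weight / height^2
height = 163 cm = 1.63 m
BMI = 139.7 / 1.63^2
BMI = 52.58 kg/m^2


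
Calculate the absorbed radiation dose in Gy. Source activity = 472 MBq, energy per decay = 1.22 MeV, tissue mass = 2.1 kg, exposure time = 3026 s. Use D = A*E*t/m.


A = 472 MBq = 4.7200e+08 Bq
E = 1.22 MeV = 1.95444e-13 J
D = A*E*t/m = 4.7200e+08*1.95444e-13*3026/2.1
D = 0.1329 Gy


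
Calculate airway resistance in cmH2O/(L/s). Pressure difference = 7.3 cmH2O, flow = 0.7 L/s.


R = dP / flow
R = 7.3 / 0.7
R = 10.43 cmH2O/(L/s)


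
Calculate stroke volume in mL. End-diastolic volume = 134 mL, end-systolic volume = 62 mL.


SV = EDV - ESV
SV = 134 - 62
SV = 72 mL


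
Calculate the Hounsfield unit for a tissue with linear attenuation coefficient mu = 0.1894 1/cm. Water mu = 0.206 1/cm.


HU = ((mu_tissue - mu_water) / mu_water) * 1000
HU = ((0.1894 - 0.206) / 0.206) * 1000
HU = -80.58


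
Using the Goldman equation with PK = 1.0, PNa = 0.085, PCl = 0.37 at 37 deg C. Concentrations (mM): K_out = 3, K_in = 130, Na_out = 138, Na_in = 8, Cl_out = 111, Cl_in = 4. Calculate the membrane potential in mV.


Vm = (RT/F)*ln((PK*Ko + PNa*Nao + PCl*Cli)/(PK*Ki + PNa*Nai + PCl*Clo))
Numer = 16.21, Denom = 171.75
Vm = -63.08 mV


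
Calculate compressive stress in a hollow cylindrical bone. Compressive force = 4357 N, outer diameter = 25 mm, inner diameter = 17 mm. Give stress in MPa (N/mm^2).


A = pi*(r_o^2 - r_i^2)
r_o = 12.5 mm, r_i = 8.5 mm
A = 263.894 mm^2
sigma = F/A = 4357 / 263.894
sigma = 16.51 MPa


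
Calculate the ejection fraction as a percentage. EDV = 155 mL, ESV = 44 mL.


SV = EDV - ESV = 155 - 44 = 111 mL
EF = SV/EDV * 100 = 111/155 * 100
EF = 71.61%


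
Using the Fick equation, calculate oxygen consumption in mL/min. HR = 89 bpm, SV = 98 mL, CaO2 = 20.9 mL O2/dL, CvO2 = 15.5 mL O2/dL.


CO = HR*SV = 89*98/1000 = 8.722 L/min
a-v O2 diff = 20.9 - 15.5 = 5.4 mL/dL
VO2 = CO * (CaO2-CvO2) * 10 dL/L
VO2 = 8.722 * 5.4 * 10
VO2 = 471 mL/min


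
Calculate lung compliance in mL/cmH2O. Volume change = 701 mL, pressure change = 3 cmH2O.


C = dV / dP
C = 701 / 3
C = 233.7 mL/cmH2O


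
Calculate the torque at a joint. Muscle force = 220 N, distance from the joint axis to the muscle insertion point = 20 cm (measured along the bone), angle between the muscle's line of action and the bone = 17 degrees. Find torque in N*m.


Torque = F * d * sin(theta)   (moment arm = d*sin(theta))
d = 20 cm = 0.2 m
Torque = 220 * 0.2 * sin(17)
Torque = 12.86 N*m


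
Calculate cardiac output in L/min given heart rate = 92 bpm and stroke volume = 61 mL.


CO = HR * SV
CO = 92 * 61 / 1000
CO = 5.612 L/min


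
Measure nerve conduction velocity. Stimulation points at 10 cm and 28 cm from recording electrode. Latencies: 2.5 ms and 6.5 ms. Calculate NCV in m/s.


Distance = (28 - 10) / 100 = 0.18 m
dt = (6.5 - 2.5) / 1000 = 0.004 s
NCV = dist / dt = 45 m/s


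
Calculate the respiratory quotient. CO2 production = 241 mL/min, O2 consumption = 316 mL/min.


RQ = VCO2 / VO2
RQ = 241 / 316
RQ = 0.7627


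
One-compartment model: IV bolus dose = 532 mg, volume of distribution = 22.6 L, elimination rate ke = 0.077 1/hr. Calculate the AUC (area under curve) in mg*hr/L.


C0 = Dose/Vd = 532/22.6 = 23.5398 mg/L
AUC = C0/ke = 23.5398/0.077
AUC = 305.7 mg*hr/L


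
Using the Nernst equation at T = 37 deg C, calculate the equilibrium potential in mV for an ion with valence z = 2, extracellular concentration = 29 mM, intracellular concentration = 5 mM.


E = (RT/(zF)) * ln(C_out/C_in)
T = 37 + 273.15 = 310.15 K
E = (8.314 * 310.15 / (2 * 96485)) * ln(29/5)
E = 23.49 mV


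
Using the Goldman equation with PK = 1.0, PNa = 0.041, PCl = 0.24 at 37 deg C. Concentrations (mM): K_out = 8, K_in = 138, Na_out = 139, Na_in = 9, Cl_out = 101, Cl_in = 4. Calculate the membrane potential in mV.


Vm = (RT/F)*ln((PK*Ko + PNa*Nao + PCl*Cli)/(PK*Ki + PNa*Nai + PCl*Clo))
Numer = 14.659, Denom = 162.609
Vm = -64.31 mV


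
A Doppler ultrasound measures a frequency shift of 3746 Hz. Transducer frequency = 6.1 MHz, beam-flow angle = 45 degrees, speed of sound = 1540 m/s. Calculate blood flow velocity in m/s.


v = fd * c / (2 * f0 * cos(theta))
v = 3746 * 1540 / (2 * 6.1000e+06 * cos(45))
v = 0.6687 m/s


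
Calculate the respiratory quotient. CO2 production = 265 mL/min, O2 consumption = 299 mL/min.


RQ = VCO2 / VO2
RQ = 265 / 299
RQ = 0.8863


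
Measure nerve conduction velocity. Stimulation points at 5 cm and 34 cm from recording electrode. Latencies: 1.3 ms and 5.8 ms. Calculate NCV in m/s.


Distance = (34 - 5) / 100 = 0.29 m
dt = (5.8 - 1.3) / 1000 = 0.0045 s
NCV = dist / dt = 64.44 m/s


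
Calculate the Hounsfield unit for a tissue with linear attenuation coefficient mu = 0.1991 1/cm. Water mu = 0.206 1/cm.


HU = ((mu_tissue - mu_water) / mu_water) * 1000
HU = ((0.1991 - 0.206) / 0.206) * 1000
HU = -33.5


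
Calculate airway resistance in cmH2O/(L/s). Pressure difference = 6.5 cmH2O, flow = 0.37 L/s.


R = dP / flow
R = 6.5 / 0.37
R = 17.57 cmH2O/(L/s)


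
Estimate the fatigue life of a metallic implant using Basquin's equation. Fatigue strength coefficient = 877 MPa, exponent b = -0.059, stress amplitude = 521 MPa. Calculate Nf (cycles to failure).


sigma_a = sigma_f' * (2Nf)^b
2Nf = (sigma_a/sigma_f')^(1/b)
2Nf = (521/877)^(1/-0.059)
2Nf = 6811.6455
Nf = 3406


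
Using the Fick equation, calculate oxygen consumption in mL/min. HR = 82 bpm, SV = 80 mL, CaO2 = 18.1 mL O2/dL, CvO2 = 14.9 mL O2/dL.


CO = HR*SV = 82*80/1000 = 6.56 L/min
a-v O2 diff = 18.1 - 14.9 = 3.2 mL/dL
VO2 = CO * (CaO2-CvO2) * 10 dL/L
VO2 = 6.56 * 3.2 * 10
VO2 = 209.9 mL/min


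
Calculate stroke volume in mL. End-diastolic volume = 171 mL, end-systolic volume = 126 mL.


SV = EDV - ESV
SV = 171 - 126
SV = 45 mL


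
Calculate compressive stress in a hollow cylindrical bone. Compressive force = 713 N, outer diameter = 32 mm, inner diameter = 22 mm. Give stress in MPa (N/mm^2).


A = pi*(r_o^2 - r_i^2)
r_o = 16 mm, r_i = 11 mm
A = 424.115 mm^2
sigma = F/A = 713 / 424.115
sigma = 1.681 MPa


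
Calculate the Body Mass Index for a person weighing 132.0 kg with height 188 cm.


BMI = weight / height^2
height = 188 cm = 1.88 m
BMI = 132.0 / 1.88^2
BMI = 37.35 kg/m^2


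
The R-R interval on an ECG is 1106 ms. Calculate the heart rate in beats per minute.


HR = 60 / RR_interval(s)
RR = 1106 ms = 1.106 s
HR = 60 / 1.106 = 54.25 bpm


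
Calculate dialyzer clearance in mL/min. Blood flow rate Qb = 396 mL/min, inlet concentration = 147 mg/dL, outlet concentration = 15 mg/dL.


K = Qb * (Cb_in - Cb_out) / Cb_in
K = 396 * (147 - 15) / 147
K = 355.6 mL/min


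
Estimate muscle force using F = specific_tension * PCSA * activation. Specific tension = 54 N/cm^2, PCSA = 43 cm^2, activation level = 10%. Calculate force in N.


F = sigma * PCSA * activation
F = 54 * 43 * 0.1
F = 232.2 N


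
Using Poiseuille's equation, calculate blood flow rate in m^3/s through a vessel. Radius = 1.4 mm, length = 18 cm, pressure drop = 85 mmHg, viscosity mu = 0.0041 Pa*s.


Q = pi*r^4*dP / (8*mu*L)
r = 0.0014 m, L = 0.18 m
dP = 85 mmHg = 11332.37 Pa
Q = 2.3165e-05 m^3/s


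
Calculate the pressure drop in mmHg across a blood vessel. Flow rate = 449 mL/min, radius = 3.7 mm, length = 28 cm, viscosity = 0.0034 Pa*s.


dP = 8*mu*L*Q / (pi*r^4)
Q = 449 mL/min = 7.48333e-06 m^3/s
dP = 96.7977 Pa = 96.7977 / 133.322 mmHg = 0.726 mmHg


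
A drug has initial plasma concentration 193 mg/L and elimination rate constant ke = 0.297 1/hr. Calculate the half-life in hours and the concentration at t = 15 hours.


t_half = ln(2) / ke = 0.693147 / 0.297 = 2.334 hr
C(t) = C0 * exp(-ke*t) = 193 * exp(-0.297*15)
C(15) = 2.243 mg/L


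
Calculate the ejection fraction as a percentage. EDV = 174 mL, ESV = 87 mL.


SV = EDV - ESV = 174 - 87 = 87 mL
EF = SV/EDV * 100 = 87/174 * 100
EF = 50%


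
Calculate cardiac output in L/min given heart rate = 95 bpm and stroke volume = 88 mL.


CO = HR * SV
CO = 95 * 88 / 1000
CO = 8.36 L/min


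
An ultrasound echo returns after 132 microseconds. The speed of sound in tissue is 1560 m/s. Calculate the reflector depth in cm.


depth = c * t / 2
t = 132 us = 1.3200e-04 s
depth = 1560 * 1.3200e-04 / 2
depth = 0.10296 m = 10.296 cm


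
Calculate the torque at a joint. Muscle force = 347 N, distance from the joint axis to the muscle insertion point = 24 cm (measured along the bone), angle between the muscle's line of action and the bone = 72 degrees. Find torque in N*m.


Torque = F * d * sin(theta)   (moment arm = d*sin(theta))
d = 24 cm = 0.24 m
Torque = 347 * 0.24 * sin(72)
Torque = 79.2 N*m


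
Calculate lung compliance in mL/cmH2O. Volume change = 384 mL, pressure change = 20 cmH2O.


C = dV / dP
C = 384 / 20
C = 19.2 mL/cmH2O


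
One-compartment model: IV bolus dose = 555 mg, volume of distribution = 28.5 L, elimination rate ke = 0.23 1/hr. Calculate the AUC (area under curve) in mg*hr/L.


C0 = Dose/Vd = 555/28.5 = 19.4737 mg/L
AUC = C0/ke = 19.4737/0.23
AUC = 84.67 mg*hr/L


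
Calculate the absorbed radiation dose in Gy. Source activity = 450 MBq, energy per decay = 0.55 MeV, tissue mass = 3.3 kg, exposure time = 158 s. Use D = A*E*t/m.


A = 450 MBq = 4.5000e+08 Bq
E = 0.55 MeV = 8.811e-14 J
D = A*E*t/m = 4.5000e+08*8.811e-14*158/3.3
D = 0.001898 Gy


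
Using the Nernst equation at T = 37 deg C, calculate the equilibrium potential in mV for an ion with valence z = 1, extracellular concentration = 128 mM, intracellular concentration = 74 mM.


E = (RT/(zF)) * ln(C_out/C_in)
T = 37 + 273.15 = 310.15 K
E = (8.314 * 310.15 / (1 * 96485)) * ln(128/74)
E = 14.64 mV


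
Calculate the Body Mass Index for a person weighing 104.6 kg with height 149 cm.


BMI = weight / height^2
height = 149 cm = 1.49 m
BMI = 104.6 / 1.49^2
BMI = 47.11 kg/m^2


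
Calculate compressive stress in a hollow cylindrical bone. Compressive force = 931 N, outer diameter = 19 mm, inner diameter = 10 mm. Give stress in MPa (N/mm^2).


A = pi*(r_o^2 - r_i^2)
r_o = 9.5 mm, r_i = 5 mm
A = 204.989 mm^2
sigma = F/A = 931 / 204.989
sigma = 4.542 MPa


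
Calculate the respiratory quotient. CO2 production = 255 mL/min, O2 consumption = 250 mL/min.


RQ = VCO2 / VO2
RQ = 255 / 250
RQ = 1.02


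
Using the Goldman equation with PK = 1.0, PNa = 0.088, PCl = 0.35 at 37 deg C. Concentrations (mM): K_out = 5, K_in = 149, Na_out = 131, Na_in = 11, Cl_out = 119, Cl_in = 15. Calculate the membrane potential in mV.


Vm = (RT/F)*ln((PK*Ko + PNa*Nao + PCl*Cli)/(PK*Ki + PNa*Nai + PCl*Clo))
Numer = 21.778, Denom = 191.618
Vm = -58.12 mV


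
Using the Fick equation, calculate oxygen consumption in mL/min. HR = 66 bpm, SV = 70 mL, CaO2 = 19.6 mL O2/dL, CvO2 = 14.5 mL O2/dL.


CO = HR*SV = 66*70/1000 = 4.62 L/min
a-v O2 diff = 19.6 - 14.5 = 5.1 mL/dL
VO2 = CO * (CaO2-CvO2) * 10 dL/L
VO2 = 4.62 * 5.1 * 10
VO2 = 235.6 mL/min


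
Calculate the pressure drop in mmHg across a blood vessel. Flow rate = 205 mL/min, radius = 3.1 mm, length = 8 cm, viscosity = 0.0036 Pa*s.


dP = 8*mu*L*Q / (pi*r^4)
Q = 205 mL/min = 3.41667e-06 m^3/s
dP = 27.1324 Pa = 27.1324 / 133.322 mmHg = 0.2035 mmHg


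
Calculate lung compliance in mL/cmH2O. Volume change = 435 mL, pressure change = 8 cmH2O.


C = dV / dP
C = 435 / 8
C = 54.38 mL/cmH2O


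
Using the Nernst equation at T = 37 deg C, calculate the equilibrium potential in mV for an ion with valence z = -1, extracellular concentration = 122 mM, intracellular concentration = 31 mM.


E = (RT/(zF)) * ln(C_out/C_in)
T = 37 + 273.15 = 310.15 K
E = (8.314 * 310.15 / (-1 * 96485)) * ln(122/31)
E = -36.61 mV


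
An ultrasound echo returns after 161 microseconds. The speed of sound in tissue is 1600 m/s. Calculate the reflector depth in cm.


depth = c * t / 2
t = 161 us = 1.6100e-04 s
depth = 1600 * 1.6100e-04 / 2
depth = 0.1288 m = 12.88 cm


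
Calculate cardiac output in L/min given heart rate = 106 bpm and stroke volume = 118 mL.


CO = HR * SV
CO = 106 * 118 / 1000
CO = 12.51 L/min


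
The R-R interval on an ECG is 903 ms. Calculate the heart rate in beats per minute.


HR = 60 / RR_interval(s)
RR = 903 ms = 0.903 s
HR = 60 / 0.903 = 66.45 bpm


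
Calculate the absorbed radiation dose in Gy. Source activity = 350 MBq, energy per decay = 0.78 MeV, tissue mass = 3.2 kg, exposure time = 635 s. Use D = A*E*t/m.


A = 350 MBq = 3.5000e+08 Bq
E = 0.78 MeV = 1.24956e-13 J
D = A*E*t/m = 3.5000e+08*1.24956e-13*635/3.2
D = 0.008679 Gy


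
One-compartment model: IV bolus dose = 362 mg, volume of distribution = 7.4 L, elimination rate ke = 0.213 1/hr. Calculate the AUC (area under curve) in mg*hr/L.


C0 = Dose/Vd = 362/7.4 = 48.9189 mg/L
AUC = C0/ke = 48.9189/0.213
AUC = 229.7 mg*hr/L


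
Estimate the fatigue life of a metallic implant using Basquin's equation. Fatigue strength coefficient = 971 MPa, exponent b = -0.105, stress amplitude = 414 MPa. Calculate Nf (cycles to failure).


sigma_a = sigma_f' * (2Nf)^b
2Nf = (sigma_a/sigma_f')^(1/b)
2Nf = (414/971)^(1/-0.105)
2Nf = 3356.5582
Nf = 1678


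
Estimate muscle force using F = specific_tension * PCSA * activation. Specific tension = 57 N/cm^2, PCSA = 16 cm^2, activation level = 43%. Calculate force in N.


F = sigma * PCSA * activation
F = 57 * 16 * 0.43
F = 392.2 N


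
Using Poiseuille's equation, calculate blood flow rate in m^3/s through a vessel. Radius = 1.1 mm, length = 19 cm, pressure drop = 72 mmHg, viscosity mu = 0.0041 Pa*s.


Q = pi*r^4*dP / (8*mu*L)
r = 0.0011 m, L = 0.19 m
dP = 72 mmHg = 9599.184 Pa
Q = 7.0848e-06 m^3/s


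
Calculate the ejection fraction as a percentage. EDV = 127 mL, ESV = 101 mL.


SV = EDV - ESV = 127 - 101 = 26 mL
EF = SV/EDV * 100 = 26/127 * 100
EF = 20.47%


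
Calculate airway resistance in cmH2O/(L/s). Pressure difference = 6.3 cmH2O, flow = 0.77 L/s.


R = dP / flow
R = 6.3 / 0.77
R = 8.182 cmH2O/(L/s)


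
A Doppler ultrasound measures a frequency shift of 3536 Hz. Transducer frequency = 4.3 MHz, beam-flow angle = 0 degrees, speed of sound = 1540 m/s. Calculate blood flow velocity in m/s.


v = fd * c / (2 * f0 * cos(theta))
v = 3536 * 1540 / (2 * 4.3000e+06 * cos(0))
v = 0.6332 m/s


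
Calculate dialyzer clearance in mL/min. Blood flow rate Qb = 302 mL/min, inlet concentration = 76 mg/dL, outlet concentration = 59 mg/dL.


K = Qb * (Cb_in - Cb_out) / Cb_in
K = 302 * (76 - 59) / 76
K = 67.55 mL/min


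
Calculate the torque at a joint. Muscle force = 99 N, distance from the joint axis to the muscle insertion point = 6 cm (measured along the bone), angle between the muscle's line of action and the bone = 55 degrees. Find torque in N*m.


Torque = F * d * sin(theta)   (moment arm = d*sin(theta))
d = 6 cm = 0.06 m
Torque = 99 * 0.06 * sin(55)
Torque = 4.866 N*m


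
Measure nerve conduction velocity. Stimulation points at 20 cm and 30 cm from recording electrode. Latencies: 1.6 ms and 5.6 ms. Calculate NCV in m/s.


Distance = (30 - 20) / 100 = 0.1 m
dt = (5.6 - 1.6) / 1000 = 0.004 s
NCV = dist / dt = 25 m/s


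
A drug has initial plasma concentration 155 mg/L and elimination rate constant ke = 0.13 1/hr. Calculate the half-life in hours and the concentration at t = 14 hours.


t_half = ln(2) / ke = 0.693147 / 0.13 = 5.332 hr
C(t) = C0 * exp(-ke*t) = 155 * exp(-0.13*14)
C(14) = 25.11 mg/L


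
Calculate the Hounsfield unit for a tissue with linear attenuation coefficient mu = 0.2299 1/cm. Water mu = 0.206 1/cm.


HU = ((mu_tissue - mu_water) / mu_water) * 1000
HU = ((0.2299 - 0.206) / 0.206) * 1000
HU = 116


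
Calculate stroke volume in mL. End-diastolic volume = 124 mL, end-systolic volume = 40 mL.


SV = EDV - ESV
SV = 124 - 40
SV = 84 mL


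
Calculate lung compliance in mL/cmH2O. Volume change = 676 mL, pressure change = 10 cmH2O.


C = dV / dP
C = 676 / 10
C = 67.6 mL/cmH2O


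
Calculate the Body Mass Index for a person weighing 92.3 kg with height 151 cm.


BMI = weight / height^2
height = 151 cm = 1.51 m
BMI = 92.3 / 1.51^2
BMI = 40.48 kg/m^2


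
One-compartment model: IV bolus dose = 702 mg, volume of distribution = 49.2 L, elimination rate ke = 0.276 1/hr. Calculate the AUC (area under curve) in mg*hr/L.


C0 = Dose/Vd = 702/49.2 = 14.2683 mg/L
AUC = C0/ke = 14.2683/0.276
AUC = 51.7 mg*hr/L


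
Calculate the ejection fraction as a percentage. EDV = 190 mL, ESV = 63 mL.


SV = EDV - ESV = 190 - 63 = 127 mL
EF = SV/EDV * 100 = 127/190 * 100
EF = 66.84%


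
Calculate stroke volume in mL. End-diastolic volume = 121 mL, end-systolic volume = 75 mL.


SV = EDV - ESV
SV = 121 - 75
SV = 46 mL


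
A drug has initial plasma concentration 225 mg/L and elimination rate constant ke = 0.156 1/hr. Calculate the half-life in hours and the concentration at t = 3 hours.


t_half = ln(2) / ke = 0.693147 / 0.156 = 4.443 hr
C(t) = C0 * exp(-ke*t) = 225 * exp(-0.156*3)
C(3) = 140.9 mg/L


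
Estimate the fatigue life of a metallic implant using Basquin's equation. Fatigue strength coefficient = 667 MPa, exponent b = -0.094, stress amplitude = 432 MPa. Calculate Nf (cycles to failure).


sigma_a = sigma_f' * (2Nf)^b
2Nf = (sigma_a/sigma_f')^(1/b)
2Nf = (432/667)^(1/-0.094)
2Nf = 101.58526
Nf = 50.79


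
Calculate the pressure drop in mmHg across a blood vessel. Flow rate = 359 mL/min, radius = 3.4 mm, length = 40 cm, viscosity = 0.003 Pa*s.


dP = 8*mu*L*Q / (pi*r^4)
Q = 359 mL/min = 5.98333e-06 m^3/s
dP = 136.82 Pa = 136.82 / 133.322 mmHg = 1.026 mmHg


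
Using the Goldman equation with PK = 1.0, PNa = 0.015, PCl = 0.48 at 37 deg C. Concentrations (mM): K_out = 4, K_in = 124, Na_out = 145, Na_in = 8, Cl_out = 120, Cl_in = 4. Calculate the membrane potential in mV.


Vm = (RT/F)*ln((PK*Ko + PNa*Nao + PCl*Cli)/(PK*Ki + PNa*Nai + PCl*Clo))
Numer = 8.095, Denom = 181.72
Vm = -83.15 mV


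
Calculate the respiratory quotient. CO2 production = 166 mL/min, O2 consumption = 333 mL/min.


RQ = VCO2 / VO2
RQ = 166 / 333
RQ = 0.4985


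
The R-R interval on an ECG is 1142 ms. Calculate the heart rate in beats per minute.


HR = 60 / RR_interval(s)
RR = 1142 ms = 1.142 s
HR = 60 / 1.142 = 52.54 bpm


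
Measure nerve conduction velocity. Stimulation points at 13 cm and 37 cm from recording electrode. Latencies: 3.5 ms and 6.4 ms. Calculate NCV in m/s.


Distance = (37 - 13) / 100 = 0.24 m
dt = (6.4 - 3.5) / 1000 = 0.0029 s
NCV = dist / dt = 82.76 m/s


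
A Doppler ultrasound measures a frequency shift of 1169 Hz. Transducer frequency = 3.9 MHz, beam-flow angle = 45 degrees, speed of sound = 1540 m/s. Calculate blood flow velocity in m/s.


v = fd * c / (2 * f0 * cos(theta))
v = 1169 * 1540 / (2 * 3.9000e+06 * cos(45))
v = 0.3264 m/s


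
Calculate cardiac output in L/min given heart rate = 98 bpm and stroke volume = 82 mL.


CO = HR * SV
CO = 98 * 82 / 1000
CO = 8.036 L/min


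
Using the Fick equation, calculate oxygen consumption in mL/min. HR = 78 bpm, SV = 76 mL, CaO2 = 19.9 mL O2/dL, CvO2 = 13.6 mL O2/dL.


CO = HR*SV = 78*76/1000 = 5.928 L/min
a-v O2 diff = 19.9 - 13.6 = 6.3 mL/dL
VO2 = CO * (CaO2-CvO2) * 10 dL/L
VO2 = 5.928 * 6.3 * 10
VO2 = 373.5 mL/min


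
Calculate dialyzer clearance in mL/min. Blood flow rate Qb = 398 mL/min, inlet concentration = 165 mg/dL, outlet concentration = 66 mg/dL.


K = Qb * (Cb_in - Cb_out) / Cb_in
K = 398 * (165 - 66) / 165
K = 238.8 mL/min


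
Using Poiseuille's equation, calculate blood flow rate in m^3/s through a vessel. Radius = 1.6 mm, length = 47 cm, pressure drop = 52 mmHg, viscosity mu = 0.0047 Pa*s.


Q = pi*r^4*dP / (8*mu*L)
r = 0.0016 m, L = 0.47 m
dP = 52 mmHg = 6932.744 Pa
Q = 8.0770e-06 m^3/s


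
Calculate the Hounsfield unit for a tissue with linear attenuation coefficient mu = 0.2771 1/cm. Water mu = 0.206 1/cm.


HU = ((mu_tissue - mu_water) / mu_water) * 1000
HU = ((0.2771 - 0.206) / 0.206) * 1000
HU = 345.1


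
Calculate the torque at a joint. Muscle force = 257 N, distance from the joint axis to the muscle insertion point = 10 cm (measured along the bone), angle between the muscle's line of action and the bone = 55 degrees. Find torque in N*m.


Torque = F * d * sin(theta)   (moment arm = d*sin(theta))
d = 10 cm = 0.1 m
Torque = 257 * 0.1 * sin(55)
Torque = 21.05 N*m


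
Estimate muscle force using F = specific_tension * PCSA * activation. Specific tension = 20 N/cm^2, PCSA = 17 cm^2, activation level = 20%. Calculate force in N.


F = sigma * PCSA * activation
F = 20 * 17 * 0.2
F = 68 N


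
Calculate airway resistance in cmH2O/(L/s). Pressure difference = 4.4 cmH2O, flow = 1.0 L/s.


R = dP / flow
R = 4.4 / 1.0
R = 4.4 cmH2O/(L/s)


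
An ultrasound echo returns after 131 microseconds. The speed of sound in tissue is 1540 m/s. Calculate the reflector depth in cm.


depth = c * t / 2
t = 131 us = 1.3100e-04 s
depth = 1540 * 1.3100e-04 / 2
depth = 0.10087 m = 10.087 cm


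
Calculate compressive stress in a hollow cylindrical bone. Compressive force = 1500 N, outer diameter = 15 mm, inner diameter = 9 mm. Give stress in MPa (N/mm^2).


A = pi*(r_o^2 - r_i^2)
r_o = 7.5 mm, r_i = 4.5 mm
A = 113.097 mm^2
sigma = F/A = 1500 / 113.097
sigma = 13.26 MPa


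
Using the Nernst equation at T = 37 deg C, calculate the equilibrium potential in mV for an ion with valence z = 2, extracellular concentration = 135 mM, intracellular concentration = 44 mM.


E = (RT/(zF)) * ln(C_out/C_in)
T = 37 + 273.15 = 310.15 K
E = (8.314 * 310.15 / (2 * 96485)) * ln(135/44)
E = 14.98 mV


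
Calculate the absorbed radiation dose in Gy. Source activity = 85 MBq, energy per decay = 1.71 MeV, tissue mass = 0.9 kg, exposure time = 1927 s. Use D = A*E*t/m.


A = 85 MBq = 8.5000e+07 Bq
E = 1.71 MeV = 2.73942e-13 J
D = A*E*t/m = 8.5000e+07*2.73942e-13*1927/0.9
D = 0.04986 Gy


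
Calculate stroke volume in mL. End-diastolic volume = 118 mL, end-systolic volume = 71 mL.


SV = EDV - ESV
SV = 118 - 71
SV = 47 mL


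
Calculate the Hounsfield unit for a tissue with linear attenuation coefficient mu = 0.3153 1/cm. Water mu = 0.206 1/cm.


HU = ((mu_tissue - mu_water) / mu_water) * 1000
HU = ((0.3153 - 0.206) / 0.206) * 1000
HU = 530.6


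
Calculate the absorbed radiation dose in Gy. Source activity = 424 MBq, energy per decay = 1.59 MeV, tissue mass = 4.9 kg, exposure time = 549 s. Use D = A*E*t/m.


A = 424 MBq = 4.2400e+08 Bq
E = 1.59 MeV = 2.54718e-13 J
D = A*E*t/m = 4.2400e+08*2.54718e-13*549/4.9
D = 0.0121 Gy


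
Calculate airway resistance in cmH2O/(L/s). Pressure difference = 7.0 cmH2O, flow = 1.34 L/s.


R = dP / flow
R = 7.0 / 1.34
R = 5.224 cmH2O/(L/s)
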